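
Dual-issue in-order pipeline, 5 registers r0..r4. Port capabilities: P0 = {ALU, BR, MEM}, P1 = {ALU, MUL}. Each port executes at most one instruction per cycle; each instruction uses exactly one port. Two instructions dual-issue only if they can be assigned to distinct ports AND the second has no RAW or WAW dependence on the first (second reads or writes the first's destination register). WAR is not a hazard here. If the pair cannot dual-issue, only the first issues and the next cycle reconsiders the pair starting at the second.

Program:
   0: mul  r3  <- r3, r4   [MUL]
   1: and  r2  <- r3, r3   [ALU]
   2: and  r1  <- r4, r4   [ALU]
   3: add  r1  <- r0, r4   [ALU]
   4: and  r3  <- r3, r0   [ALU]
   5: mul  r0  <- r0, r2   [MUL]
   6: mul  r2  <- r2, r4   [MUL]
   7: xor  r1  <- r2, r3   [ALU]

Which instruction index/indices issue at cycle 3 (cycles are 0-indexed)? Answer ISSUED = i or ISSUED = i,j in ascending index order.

ISSUED = 5

[0] i0  mul.MUL  -- RAW r3
[1] i1+i2  and.ALU/and.ALU  -- dual
[2] i3+i4  add.ALU/and.ALU  -- dual
[3] i5  mul.MUL  -- no-port MUL/MUL
[4] i6  mul.MUL  -- RAW r2
[5] i7  xor.ALU  -- tail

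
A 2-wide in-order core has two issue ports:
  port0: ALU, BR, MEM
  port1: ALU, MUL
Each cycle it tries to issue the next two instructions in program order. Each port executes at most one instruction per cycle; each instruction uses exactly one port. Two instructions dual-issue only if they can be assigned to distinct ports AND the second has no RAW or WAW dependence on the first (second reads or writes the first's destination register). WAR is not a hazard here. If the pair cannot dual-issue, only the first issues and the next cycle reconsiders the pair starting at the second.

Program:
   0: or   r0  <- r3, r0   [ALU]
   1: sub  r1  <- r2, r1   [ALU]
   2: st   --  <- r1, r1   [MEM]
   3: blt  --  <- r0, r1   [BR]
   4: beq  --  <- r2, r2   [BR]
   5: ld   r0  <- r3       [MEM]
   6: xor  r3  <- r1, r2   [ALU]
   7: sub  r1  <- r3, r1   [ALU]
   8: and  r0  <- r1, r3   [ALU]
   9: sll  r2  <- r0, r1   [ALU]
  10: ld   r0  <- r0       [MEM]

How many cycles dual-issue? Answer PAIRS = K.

PAIRS = 3

c0: i0/i1 or;sub  2-wide
c1: i2 st  no-port MEM/BR
c2: i3 blt  no-port BR/BR
c3: i4 beq  no-port BR/MEM
c4: i5/i6 ld;xor  2-wide
c5: i7 sub  RAW r1
c6: i8 and  RAW r0
c7: i9/i10 sll;ld  2-wide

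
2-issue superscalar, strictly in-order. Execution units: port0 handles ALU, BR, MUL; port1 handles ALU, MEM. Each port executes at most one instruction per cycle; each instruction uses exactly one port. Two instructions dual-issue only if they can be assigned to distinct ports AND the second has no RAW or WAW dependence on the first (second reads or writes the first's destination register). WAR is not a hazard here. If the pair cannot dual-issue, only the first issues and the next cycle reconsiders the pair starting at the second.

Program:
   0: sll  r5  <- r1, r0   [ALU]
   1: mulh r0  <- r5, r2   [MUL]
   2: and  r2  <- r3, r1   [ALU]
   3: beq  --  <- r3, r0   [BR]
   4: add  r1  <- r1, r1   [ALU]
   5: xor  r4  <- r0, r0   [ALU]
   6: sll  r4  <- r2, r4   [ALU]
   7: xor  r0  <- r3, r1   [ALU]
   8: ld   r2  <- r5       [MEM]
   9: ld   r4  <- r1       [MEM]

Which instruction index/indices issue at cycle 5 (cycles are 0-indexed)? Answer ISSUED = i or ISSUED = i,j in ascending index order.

ISSUED = 8

[0] i0  sll.ALU  -- RAW r5
[1] i1/i2  mulh.MUL+and.ALU  -- dual
[2] i3/i4  beq.BR+add.ALU  -- dual
[3] i5  xor.ALU  -- RAW+WAW r4
[4] i6/i7  sll.ALU+xor.ALU  -- dual
[5] i8  ld.MEM  -- no-port MEM/MEM
[6] i9  ld.MEM  -- tail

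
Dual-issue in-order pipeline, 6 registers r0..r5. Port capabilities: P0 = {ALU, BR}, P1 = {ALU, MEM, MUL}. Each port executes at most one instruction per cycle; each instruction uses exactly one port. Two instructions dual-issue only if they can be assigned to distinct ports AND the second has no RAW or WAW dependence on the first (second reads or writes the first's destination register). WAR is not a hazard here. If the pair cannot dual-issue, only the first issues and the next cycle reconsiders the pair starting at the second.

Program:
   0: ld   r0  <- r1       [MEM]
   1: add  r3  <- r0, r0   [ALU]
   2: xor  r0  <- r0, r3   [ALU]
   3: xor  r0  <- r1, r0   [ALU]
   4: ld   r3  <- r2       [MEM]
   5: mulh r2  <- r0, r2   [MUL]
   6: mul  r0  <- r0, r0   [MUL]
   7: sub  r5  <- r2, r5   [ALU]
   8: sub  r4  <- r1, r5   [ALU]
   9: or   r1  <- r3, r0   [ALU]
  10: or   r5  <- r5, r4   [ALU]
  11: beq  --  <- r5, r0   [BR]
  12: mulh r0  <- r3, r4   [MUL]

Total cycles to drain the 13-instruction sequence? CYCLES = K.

CYCLES = 9

#0 head=0: ld i0 RAW r0
#1 head=1: add i1 RAW r3
#2 head=2: xor i2 RAW+WAW r0
#3 head=3: xor;ld i3,i4 pair
#4 head=5: mulh i5 no-port MUL/MUL
#5 head=6: mul;sub i6,i7 pair
#6 head=8: sub;or i8,i9 pair
#7 head=10: or i10 RAW r5
#8 head=11: beq;mulh i11,i12 pair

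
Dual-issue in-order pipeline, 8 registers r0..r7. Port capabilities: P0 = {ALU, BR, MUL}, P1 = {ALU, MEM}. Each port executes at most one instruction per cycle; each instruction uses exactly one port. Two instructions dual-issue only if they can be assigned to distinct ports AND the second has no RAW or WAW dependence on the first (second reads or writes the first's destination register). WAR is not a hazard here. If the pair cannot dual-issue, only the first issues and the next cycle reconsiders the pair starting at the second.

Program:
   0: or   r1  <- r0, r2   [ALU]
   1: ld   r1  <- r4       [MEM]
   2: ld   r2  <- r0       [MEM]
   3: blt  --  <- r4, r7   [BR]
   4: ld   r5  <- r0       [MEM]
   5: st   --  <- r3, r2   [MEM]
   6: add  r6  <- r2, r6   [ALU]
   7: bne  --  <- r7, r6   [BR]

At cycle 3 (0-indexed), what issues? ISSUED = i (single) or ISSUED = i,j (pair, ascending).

ISSUED = 4

c0: i0 or  WAW r1
c1: i1 ld  no-port MEM/MEM
c2: i2+i3 ld;blt  pair
c3: i4 ld  no-port MEM/MEM
c4: i5+i6 st;add  pair
c5: i7 bne  tail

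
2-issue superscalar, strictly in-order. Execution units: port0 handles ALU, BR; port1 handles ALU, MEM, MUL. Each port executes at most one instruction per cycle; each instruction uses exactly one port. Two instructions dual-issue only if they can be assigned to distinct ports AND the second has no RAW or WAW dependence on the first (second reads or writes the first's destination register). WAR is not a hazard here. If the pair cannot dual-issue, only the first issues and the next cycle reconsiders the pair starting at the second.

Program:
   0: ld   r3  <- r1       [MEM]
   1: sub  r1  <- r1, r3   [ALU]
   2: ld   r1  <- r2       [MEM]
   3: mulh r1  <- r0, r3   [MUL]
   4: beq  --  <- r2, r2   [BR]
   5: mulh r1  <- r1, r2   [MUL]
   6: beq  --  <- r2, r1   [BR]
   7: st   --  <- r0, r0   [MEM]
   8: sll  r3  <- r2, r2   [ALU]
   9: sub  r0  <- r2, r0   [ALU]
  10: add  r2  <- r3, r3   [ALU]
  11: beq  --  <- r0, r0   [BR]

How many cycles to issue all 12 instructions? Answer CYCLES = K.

CYCLES = 8

[0] i0  ld.MEM  -- RAW r3
[1] i1  sub.ALU  -- WAW r1
[2] i2  ld.MEM  -- no-port MEM/MUL
[3] i3&i4  mulh.MUL;beq.BR  -- 2-wide
[4] i5  mulh.MUL  -- RAW r1
[5] i6&i7  beq.BR;st.MEM  -- 2-wide
[6] i8&i9  sll.ALU;sub.ALU  -- 2-wide
[7] i10&i11  add.ALU;beq.BR  -- 2-wide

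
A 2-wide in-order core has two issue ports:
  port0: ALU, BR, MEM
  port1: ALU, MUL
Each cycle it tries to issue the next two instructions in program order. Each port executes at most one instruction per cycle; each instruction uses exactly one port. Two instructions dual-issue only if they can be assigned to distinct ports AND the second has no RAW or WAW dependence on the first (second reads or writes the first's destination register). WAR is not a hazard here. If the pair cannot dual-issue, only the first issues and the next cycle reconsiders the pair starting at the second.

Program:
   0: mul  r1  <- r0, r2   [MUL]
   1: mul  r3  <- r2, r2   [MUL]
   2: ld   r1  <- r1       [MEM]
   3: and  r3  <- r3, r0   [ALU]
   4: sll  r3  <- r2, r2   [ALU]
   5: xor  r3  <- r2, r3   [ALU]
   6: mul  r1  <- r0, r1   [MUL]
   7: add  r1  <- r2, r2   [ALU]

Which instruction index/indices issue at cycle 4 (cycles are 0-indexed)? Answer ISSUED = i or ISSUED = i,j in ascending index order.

t=0 i0:mul ; no-port MUL/MUL
t=1 i1,i2:mul/ld ; dual
t=2 i3:and ; WAW r3
t=3 i4:sll ; RAW+WAW r3
t=4 i5,i6:xor/mul ; dual
t=5 i7:add ; tail

ISSUED = 5,6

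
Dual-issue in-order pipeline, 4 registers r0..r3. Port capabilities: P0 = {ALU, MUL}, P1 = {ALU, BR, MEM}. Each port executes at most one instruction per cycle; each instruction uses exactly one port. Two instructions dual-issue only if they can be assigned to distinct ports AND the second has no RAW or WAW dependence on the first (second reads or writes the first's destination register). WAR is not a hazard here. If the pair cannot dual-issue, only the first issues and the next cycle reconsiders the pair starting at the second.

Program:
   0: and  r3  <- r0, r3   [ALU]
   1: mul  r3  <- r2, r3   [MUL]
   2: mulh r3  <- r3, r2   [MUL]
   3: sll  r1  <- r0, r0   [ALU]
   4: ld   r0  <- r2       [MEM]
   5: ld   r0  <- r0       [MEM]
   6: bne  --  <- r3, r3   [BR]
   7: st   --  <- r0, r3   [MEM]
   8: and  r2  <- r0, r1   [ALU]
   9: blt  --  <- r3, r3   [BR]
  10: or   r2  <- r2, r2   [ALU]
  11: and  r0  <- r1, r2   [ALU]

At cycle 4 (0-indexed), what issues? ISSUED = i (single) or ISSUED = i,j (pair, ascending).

[0] i0  and  -- RAW+WAW r3
[1] i1  mul  -- no-port MUL/MUL
[2] i2,i3  mulh+sll  -- dual
[3] i4  ld  -- no-port MEM/MEM
[4] i5  ld  -- no-port MEM/BR
[5] i6  bne  -- no-port BR/MEM
[6] i7,i8  st+and  -- dual
[7] i9,i10  blt+or  -- dual
[8] i11  and  -- tail

ISSUED = 5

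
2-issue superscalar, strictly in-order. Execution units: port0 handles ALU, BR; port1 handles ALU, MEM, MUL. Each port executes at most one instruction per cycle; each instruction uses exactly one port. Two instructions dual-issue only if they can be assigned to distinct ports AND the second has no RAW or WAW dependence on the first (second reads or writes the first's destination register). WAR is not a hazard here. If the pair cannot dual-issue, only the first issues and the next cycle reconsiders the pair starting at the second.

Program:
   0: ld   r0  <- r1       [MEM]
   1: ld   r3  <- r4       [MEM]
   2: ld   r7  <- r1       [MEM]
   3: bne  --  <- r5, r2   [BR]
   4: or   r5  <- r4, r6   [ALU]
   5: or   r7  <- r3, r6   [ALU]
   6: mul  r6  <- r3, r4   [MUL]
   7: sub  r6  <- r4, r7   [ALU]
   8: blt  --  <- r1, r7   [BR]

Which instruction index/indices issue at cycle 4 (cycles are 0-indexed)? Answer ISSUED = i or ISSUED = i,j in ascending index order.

ISSUED = 6

0. ld @i0  | no-port MEM/MEM
1. ld @i1  | no-port MEM/MEM
2. ld/bne @i2/i3  | 2-wide
3. or/or @i4/i5  | 2-wide
4. mul @i6  | WAW r6
5. sub/blt @i7/i8  | 2-wide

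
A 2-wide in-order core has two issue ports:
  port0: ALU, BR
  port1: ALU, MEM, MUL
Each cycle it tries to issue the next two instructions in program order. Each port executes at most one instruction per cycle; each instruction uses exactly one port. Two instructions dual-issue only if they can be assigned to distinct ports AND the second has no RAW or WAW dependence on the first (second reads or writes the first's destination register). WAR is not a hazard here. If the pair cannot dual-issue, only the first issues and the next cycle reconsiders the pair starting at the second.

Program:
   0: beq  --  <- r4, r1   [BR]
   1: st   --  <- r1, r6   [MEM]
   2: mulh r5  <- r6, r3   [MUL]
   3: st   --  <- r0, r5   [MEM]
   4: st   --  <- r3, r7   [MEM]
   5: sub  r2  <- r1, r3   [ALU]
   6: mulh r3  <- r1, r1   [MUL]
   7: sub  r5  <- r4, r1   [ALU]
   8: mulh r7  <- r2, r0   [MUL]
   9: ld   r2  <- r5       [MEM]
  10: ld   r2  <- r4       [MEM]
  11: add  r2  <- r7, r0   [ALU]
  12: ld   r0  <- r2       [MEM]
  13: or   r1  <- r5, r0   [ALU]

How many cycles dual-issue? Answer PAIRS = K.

PAIRS = 3

t=0 i0&i1:beq.BR;st.MEM ; pair
t=1 i2:mulh.MUL ; no-port MUL/MEM
t=2 i3:st.MEM ; no-port MEM/MEM
t=3 i4&i5:st.MEM;sub.ALU ; pair
t=4 i6&i7:mulh.MUL;sub.ALU ; pair
t=5 i8:mulh.MUL ; no-port MUL/MEM
t=6 i9:ld.MEM ; no-port MEM/MEM
t=7 i10:ld.MEM ; WAW r2
t=8 i11:add.ALU ; RAW r2
t=9 i12:ld.MEM ; RAW r0
t=10 i13:or.ALU ; tail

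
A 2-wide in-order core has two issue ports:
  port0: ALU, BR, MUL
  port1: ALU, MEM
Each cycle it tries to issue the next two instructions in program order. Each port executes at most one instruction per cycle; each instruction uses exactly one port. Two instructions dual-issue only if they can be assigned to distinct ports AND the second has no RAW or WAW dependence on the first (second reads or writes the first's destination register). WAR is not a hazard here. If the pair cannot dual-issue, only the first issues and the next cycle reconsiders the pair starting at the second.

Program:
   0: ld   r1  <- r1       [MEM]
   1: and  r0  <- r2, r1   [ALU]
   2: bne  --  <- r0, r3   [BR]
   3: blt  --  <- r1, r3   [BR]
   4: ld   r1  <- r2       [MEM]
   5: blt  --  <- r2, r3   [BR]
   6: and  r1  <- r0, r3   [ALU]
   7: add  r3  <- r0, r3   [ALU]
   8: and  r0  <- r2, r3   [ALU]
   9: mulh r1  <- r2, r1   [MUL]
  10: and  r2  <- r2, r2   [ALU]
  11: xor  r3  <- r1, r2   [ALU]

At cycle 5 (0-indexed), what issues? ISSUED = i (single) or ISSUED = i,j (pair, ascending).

  cy0 -> i0 (ld) RAW r1
  cy1 -> i1 (and) RAW r0
  cy2 -> i2 (bne) no-port BR/BR
  cy3 -> i3+i4 (blt;ld) 2-wide
  cy4 -> i5+i6 (blt;and) 2-wide
  cy5 -> i7 (add) RAW r3
  cy6 -> i8+i9 (and;mulh) 2-wide
  cy7 -> i10 (and) RAW r2
  cy8 -> i11 (xor) tail

ISSUED = 7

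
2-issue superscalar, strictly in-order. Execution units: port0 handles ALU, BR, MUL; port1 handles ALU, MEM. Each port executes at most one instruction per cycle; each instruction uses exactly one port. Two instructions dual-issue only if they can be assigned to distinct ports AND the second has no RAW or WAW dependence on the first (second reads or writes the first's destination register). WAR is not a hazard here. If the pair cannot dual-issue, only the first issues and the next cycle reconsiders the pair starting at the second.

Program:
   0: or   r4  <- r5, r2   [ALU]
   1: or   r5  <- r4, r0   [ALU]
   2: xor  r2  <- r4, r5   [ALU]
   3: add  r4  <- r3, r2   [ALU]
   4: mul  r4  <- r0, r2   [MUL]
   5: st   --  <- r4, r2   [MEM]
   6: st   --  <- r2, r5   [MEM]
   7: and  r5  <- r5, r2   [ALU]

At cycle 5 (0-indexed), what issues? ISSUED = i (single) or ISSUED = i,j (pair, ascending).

ISSUED = 5

  cy0 -> i0 (or.ALU) RAW r4
  cy1 -> i1 (or.ALU) RAW r5
  cy2 -> i2 (xor.ALU) RAW r2
  cy3 -> i3 (add.ALU) WAW r4
  cy4 -> i4 (mul.MUL) RAW r4
  cy5 -> i5 (st.MEM) no-port MEM/MEM
  cy6 -> i6+i7 (st.MEM and.ALU) pair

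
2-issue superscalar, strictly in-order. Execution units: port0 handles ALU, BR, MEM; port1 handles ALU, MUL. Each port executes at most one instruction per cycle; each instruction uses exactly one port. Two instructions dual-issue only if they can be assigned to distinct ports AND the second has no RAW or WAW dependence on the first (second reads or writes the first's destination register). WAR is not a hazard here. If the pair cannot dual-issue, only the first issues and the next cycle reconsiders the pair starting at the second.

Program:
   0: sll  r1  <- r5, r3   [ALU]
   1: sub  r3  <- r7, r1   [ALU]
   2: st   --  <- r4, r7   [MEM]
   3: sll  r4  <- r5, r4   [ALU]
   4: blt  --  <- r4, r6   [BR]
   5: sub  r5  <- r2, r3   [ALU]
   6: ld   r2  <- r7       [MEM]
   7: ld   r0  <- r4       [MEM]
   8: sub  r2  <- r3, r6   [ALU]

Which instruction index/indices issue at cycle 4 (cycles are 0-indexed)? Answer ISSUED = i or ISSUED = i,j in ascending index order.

  cy0 -> i0 (sll) RAW r1
  cy1 -> i1+i2 (sub;st) dual
  cy2 -> i3 (sll) RAW r4
  cy3 -> i4+i5 (blt;sub) dual
  cy4 -> i6 (ld) no-port MEM/MEM
  cy5 -> i7+i8 (ld;sub) dual

ISSUED = 6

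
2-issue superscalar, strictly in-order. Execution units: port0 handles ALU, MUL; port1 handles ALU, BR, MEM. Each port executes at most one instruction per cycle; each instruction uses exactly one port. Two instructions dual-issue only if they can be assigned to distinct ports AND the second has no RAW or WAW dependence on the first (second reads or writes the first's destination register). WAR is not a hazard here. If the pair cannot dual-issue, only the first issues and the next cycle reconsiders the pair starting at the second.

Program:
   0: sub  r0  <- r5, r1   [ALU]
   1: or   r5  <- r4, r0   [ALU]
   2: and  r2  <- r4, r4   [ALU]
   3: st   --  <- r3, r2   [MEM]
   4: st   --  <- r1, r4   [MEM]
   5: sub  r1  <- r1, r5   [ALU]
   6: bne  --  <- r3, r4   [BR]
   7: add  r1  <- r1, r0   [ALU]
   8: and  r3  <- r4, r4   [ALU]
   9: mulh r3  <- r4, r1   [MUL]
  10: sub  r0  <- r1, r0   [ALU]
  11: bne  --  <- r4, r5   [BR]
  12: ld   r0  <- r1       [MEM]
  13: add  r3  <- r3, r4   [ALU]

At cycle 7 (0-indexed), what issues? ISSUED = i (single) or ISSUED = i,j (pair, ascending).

[0] i0  sub  -- RAW r0
[1] i1+i2  or;and  -- 2-wide
[2] i3  st  -- no-port MEM/MEM
[3] i4+i5  st;sub  -- 2-wide
[4] i6+i7  bne;add  -- 2-wide
[5] i8  and  -- WAW r3
[6] i9+i10  mulh;sub  -- 2-wide
[7] i11  bne  -- no-port BR/MEM
[8] i12+i13  ld;add  -- 2-wide

ISSUED = 11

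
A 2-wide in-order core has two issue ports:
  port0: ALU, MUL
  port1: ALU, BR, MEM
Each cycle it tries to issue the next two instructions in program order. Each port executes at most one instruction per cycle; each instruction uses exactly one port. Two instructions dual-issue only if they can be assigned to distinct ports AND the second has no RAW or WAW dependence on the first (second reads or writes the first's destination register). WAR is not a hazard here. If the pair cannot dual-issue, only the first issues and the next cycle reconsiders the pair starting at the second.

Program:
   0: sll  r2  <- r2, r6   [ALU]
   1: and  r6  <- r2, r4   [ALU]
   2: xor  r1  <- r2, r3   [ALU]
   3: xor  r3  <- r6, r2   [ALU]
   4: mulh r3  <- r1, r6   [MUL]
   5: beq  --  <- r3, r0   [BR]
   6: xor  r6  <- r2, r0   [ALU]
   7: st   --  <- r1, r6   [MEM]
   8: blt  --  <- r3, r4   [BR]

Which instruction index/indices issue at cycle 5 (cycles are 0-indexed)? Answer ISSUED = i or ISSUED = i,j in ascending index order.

ISSUED = 7

#0 head=0: sll i0 RAW r2
#1 head=1: and xor i1&i2 2-wide
#2 head=3: xor i3 WAW r3
#3 head=4: mulh i4 RAW r3
#4 head=5: beq xor i5&i6 2-wide
#5 head=7: st i7 no-port MEM/BR
#6 head=8: blt i8 tail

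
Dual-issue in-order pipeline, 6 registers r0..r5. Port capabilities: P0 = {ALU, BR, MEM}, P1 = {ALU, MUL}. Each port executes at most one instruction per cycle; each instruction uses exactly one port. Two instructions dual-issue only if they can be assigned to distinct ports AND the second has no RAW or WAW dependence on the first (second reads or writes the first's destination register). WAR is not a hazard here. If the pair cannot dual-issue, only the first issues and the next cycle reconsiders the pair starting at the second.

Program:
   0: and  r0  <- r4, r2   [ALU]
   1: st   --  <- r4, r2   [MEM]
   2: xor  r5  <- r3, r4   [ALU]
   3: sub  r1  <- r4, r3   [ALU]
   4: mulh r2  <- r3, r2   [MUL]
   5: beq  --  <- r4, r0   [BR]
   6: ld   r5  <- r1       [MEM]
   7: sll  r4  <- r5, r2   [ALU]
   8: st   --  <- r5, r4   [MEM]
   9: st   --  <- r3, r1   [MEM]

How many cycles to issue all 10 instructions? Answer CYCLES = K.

[0] i0,i1  and.ALU;st.MEM  -- 2-wide
[1] i2,i3  xor.ALU;sub.ALU  -- 2-wide
[2] i4,i5  mulh.MUL;beq.BR  -- 2-wide
[3] i6  ld.MEM  -- RAW r5
[4] i7  sll.ALU  -- RAW r4
[5] i8  st.MEM  -- no-port MEM/MEM
[6] i9  st.MEM  -- tail

CYCLES = 7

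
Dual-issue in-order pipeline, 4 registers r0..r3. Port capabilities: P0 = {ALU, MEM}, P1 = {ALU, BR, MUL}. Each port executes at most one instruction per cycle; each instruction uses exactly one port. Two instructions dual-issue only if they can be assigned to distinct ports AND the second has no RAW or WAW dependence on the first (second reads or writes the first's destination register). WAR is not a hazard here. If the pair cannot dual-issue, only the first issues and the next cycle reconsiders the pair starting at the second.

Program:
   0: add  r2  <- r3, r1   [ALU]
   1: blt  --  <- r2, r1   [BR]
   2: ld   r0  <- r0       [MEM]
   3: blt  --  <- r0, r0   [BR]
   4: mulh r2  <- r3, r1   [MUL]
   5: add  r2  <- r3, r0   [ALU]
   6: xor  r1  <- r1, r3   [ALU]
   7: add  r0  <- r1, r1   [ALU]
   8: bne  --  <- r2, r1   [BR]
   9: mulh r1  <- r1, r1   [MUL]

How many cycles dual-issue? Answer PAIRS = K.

PAIRS = 3

[0] i0  add  -- RAW r2
[1] i1/i2  blt ld  -- pair
[2] i3  blt  -- no-port BR/MUL
[3] i4  mulh  -- WAW r2
[4] i5/i6  add xor  -- pair
[5] i7/i8  add bne  -- pair
[6] i9  mulh  -- tail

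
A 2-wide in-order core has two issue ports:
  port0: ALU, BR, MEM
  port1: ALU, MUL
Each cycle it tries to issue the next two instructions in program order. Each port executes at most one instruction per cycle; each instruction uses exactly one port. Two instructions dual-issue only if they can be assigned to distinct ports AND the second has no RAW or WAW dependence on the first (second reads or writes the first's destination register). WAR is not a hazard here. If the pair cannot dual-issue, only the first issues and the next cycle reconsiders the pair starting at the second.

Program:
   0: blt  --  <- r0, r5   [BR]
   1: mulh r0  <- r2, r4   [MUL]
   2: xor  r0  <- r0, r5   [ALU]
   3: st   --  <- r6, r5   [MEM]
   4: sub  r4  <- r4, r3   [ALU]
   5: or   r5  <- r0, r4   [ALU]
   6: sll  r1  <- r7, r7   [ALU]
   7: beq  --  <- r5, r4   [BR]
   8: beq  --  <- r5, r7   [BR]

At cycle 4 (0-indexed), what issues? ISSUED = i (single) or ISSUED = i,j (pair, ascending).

ISSUED = 7

t=0 i0+i1:blt/mulh ; 2-wide
t=1 i2+i3:xor/st ; 2-wide
t=2 i4:sub ; RAW r4
t=3 i5+i6:or/sll ; 2-wide
t=4 i7:beq ; no-port BR/BR
t=5 i8:beq ; tail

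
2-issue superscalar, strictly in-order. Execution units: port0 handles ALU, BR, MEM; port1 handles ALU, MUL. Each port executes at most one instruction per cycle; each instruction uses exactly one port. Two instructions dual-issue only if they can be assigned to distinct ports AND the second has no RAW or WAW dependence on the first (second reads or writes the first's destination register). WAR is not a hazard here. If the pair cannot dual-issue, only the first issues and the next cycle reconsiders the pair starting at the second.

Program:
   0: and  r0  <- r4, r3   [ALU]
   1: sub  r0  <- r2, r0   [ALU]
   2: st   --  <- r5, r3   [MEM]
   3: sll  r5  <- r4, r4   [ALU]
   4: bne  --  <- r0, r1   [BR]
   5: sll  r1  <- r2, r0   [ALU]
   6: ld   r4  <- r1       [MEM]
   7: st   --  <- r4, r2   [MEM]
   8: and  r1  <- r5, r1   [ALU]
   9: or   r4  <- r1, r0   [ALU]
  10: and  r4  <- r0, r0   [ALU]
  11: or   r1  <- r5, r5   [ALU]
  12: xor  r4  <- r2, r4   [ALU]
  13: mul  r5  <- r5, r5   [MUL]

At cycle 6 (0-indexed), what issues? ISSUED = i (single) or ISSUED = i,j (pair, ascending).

t=0 i0:and ; RAW+WAW r0
t=1 i1+i2:sub+st ; dual
t=2 i3+i4:sll+bne ; dual
t=3 i5:sll ; RAW r1
t=4 i6:ld ; no-port MEM/MEM
t=5 i7+i8:st+and ; dual
t=6 i9:or ; WAW r4
t=7 i10+i11:and+or ; dual
t=8 i12+i13:xor+mul ; dual

ISSUED = 9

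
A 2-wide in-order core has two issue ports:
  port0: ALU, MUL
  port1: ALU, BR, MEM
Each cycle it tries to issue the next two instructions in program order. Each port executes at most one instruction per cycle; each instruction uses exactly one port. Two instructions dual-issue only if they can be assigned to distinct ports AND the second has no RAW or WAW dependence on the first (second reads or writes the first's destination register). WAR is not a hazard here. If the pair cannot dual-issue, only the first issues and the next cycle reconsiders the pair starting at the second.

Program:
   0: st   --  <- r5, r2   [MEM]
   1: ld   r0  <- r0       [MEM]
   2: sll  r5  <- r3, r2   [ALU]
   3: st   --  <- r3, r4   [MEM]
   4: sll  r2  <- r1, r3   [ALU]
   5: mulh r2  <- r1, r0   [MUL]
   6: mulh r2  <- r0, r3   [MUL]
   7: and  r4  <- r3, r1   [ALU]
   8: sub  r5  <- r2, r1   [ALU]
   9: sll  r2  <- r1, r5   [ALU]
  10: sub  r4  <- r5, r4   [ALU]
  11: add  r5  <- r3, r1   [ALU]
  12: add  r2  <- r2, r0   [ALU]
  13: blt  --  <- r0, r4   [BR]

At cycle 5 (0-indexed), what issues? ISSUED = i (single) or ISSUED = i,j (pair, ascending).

c0: i0 st  no-port MEM/MEM
c1: i1+i2 ld+sll  2-wide
c2: i3+i4 st+sll  2-wide
c3: i5 mulh  no-port MUL/MUL
c4: i6+i7 mulh+and  2-wide
c5: i8 sub  RAW r5
c6: i9+i10 sll+sub  2-wide
c7: i11+i12 add+add  2-wide
c8: i13 blt  tail

ISSUED = 8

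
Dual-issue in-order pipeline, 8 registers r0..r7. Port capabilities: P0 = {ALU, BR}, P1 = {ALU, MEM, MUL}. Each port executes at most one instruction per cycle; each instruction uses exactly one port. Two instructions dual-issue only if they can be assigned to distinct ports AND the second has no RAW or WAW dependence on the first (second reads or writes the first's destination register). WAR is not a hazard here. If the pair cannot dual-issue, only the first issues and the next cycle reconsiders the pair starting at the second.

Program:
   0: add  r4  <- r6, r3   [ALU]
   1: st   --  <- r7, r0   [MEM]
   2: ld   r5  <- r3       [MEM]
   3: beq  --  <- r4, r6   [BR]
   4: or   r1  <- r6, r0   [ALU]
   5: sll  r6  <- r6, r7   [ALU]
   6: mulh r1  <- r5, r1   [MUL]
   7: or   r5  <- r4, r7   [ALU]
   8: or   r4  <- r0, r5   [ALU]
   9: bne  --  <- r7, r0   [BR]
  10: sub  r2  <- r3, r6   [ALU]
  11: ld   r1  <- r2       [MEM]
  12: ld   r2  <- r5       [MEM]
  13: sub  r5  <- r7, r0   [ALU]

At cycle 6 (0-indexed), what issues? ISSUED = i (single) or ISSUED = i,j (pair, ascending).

ISSUED = 11

t=0 i0,i1:add st ; 2-wide
t=1 i2,i3:ld beq ; 2-wide
t=2 i4,i5:or sll ; 2-wide
t=3 i6,i7:mulh or ; 2-wide
t=4 i8,i9:or bne ; 2-wide
t=5 i10:sub ; RAW r2
t=6 i11:ld ; no-port MEM/MEM
t=7 i12,i13:ld sub ; 2-wide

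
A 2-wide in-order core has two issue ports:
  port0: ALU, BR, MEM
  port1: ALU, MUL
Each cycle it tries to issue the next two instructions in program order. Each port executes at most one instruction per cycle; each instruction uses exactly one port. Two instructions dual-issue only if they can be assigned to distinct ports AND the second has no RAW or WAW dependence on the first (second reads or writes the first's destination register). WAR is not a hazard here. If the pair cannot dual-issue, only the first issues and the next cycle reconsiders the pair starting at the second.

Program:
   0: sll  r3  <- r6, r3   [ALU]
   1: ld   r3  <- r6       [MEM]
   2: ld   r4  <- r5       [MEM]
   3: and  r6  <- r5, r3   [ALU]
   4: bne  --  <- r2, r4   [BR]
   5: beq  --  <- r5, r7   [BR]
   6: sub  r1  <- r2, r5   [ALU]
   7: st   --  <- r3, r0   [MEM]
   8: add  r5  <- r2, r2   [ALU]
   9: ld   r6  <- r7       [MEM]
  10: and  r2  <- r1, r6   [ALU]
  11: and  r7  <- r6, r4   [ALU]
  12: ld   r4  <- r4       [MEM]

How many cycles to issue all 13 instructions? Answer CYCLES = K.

#0 head=0: sll.ALU i0 WAW r3
#1 head=1: ld.MEM i1 no-port MEM/MEM
#2 head=2: ld.MEM;and.ALU i2+i3 pair
#3 head=4: bne.BR i4 no-port BR/BR
#4 head=5: beq.BR;sub.ALU i5+i6 pair
#5 head=7: st.MEM;add.ALU i7+i8 pair
#6 head=9: ld.MEM i9 RAW r6
#7 head=10: and.ALU;and.ALU i10+i11 pair
#8 head=12: ld.MEM i12 tail

CYCLES = 9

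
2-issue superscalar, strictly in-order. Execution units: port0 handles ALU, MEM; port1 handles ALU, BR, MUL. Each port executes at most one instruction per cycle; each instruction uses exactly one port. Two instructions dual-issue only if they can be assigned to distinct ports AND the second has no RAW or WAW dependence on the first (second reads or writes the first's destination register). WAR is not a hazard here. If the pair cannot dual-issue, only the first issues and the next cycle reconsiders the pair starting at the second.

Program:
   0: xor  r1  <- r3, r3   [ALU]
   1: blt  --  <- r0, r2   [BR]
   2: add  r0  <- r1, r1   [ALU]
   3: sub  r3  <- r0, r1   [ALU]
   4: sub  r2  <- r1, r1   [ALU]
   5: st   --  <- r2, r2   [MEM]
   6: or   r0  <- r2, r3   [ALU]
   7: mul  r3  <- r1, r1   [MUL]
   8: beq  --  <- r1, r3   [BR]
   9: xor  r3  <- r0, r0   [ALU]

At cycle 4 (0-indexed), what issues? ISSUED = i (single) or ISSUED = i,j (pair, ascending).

[0] i0&i1  xor+blt  -- 2-wide
[1] i2  add  -- RAW r0
[2] i3&i4  sub+sub  -- 2-wide
[3] i5&i6  st+or  -- 2-wide
[4] i7  mul  -- no-port MUL/BR
[5] i8&i9  beq+xor  -- 2-wide

ISSUED = 7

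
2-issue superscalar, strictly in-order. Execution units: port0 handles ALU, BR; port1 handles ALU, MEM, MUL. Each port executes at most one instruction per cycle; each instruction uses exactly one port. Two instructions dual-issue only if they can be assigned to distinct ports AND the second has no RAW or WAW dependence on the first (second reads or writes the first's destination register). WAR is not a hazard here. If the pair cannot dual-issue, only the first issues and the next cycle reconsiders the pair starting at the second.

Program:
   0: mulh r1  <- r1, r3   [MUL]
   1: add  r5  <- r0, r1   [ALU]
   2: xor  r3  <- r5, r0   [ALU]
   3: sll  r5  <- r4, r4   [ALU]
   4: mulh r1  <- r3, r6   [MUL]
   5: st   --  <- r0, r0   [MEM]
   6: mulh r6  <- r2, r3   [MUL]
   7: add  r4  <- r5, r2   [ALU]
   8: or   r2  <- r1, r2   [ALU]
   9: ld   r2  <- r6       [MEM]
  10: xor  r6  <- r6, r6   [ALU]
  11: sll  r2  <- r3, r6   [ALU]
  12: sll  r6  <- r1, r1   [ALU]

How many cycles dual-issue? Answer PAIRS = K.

t=0 i0:mulh.MUL ; RAW r1
t=1 i1:add.ALU ; RAW r5
t=2 i2,i3:xor.ALU;sll.ALU ; 2-wide
t=3 i4:mulh.MUL ; no-port MUL/MEM
t=4 i5:st.MEM ; no-port MEM/MUL
t=5 i6,i7:mulh.MUL;add.ALU ; 2-wide
t=6 i8:or.ALU ; WAW r2
t=7 i9,i10:ld.MEM;xor.ALU ; 2-wide
t=8 i11,i12:sll.ALU;sll.ALU ; 2-wide

PAIRS = 4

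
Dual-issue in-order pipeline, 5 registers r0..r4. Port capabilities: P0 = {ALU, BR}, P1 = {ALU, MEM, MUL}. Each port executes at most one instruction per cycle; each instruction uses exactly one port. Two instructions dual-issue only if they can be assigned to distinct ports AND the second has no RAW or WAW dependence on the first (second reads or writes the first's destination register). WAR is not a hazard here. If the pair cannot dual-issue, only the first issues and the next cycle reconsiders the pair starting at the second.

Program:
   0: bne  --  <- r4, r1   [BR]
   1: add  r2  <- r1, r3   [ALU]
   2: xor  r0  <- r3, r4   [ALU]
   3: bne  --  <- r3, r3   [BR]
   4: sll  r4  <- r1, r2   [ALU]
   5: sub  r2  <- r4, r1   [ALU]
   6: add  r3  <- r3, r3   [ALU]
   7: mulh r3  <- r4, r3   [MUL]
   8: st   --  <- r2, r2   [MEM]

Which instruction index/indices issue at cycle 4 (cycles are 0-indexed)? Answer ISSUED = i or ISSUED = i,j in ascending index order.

0. bne add @i0+i1  | pair
1. xor bne @i2+i3  | pair
2. sll @i4  | RAW r4
3. sub add @i5+i6  | pair
4. mulh @i7  | no-port MUL/MEM
5. st @i8  | tail

ISSUED = 7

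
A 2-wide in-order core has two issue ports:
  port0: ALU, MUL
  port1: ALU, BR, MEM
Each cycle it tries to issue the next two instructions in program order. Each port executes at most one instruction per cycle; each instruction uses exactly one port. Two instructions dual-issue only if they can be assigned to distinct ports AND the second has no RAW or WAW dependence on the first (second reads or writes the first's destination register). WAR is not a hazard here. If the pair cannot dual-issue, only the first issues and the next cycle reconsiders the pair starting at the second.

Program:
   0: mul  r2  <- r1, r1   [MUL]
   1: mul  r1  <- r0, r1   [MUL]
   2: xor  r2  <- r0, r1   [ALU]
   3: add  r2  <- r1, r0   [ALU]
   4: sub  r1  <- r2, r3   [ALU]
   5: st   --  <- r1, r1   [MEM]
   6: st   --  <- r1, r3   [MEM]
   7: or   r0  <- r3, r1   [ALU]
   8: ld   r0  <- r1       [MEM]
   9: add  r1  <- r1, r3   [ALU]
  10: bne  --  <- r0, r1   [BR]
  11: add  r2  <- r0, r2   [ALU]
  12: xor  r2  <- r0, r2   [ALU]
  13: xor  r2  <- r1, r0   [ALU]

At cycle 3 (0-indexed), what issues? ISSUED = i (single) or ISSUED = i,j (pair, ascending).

ISSUED = 3

0. mul @i0  | no-port MUL/MUL
1. mul @i1  | RAW r1
2. xor @i2  | WAW r2
3. add @i3  | RAW r2
4. sub @i4  | RAW r1
5. st @i5  | no-port MEM/MEM
6. st/or @i6+i7  | pair
7. ld/add @i8+i9  | pair
8. bne/add @i10+i11  | pair
9. xor @i12  | WAW r2
10. xor @i13  | tail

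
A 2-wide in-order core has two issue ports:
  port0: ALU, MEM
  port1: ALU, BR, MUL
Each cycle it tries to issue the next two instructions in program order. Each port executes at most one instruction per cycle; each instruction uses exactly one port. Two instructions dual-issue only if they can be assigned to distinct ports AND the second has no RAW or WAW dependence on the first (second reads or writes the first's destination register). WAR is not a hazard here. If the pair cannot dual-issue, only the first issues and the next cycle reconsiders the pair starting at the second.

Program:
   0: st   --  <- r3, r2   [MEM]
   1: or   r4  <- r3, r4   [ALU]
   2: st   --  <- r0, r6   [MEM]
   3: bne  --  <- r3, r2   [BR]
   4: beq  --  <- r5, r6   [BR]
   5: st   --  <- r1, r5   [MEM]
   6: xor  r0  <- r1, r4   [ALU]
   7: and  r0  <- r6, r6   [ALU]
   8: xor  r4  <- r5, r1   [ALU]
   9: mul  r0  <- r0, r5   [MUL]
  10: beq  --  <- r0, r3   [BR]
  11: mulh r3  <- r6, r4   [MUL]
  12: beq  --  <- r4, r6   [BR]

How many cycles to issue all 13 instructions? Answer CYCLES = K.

CYCLES = 9

  cy0 -> i0/i1 (st.MEM/or.ALU) dual
  cy1 -> i2/i3 (st.MEM/bne.BR) dual
  cy2 -> i4/i5 (beq.BR/st.MEM) dual
  cy3 -> i6 (xor.ALU) WAW r0
  cy4 -> i7/i8 (and.ALU/xor.ALU) dual
  cy5 -> i9 (mul.MUL) no-port MUL/BR
  cy6 -> i10 (beq.BR) no-port BR/MUL
  cy7 -> i11 (mulh.MUL) no-port MUL/BR
  cy8 -> i12 (beq.BR) tail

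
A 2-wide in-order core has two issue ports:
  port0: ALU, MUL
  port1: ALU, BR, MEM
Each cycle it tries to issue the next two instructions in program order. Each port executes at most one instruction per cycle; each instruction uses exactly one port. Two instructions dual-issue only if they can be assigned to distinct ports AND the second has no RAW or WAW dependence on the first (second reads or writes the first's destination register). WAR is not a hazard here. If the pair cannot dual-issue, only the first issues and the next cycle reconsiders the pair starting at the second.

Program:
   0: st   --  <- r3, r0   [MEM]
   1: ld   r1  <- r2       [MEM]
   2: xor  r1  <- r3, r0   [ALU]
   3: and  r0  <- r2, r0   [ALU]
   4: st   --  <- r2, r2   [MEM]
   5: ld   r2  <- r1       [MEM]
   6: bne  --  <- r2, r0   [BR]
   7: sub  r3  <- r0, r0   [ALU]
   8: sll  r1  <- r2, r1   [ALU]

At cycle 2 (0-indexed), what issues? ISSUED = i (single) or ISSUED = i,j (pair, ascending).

t=0 i0:st ; no-port MEM/MEM
t=1 i1:ld ; WAW r1
t=2 i2/i3:xor;and ; pair
t=3 i4:st ; no-port MEM/MEM
t=4 i5:ld ; no-port MEM/BR
t=5 i6/i7:bne;sub ; pair
t=6 i8:sll ; tail

ISSUED = 2,3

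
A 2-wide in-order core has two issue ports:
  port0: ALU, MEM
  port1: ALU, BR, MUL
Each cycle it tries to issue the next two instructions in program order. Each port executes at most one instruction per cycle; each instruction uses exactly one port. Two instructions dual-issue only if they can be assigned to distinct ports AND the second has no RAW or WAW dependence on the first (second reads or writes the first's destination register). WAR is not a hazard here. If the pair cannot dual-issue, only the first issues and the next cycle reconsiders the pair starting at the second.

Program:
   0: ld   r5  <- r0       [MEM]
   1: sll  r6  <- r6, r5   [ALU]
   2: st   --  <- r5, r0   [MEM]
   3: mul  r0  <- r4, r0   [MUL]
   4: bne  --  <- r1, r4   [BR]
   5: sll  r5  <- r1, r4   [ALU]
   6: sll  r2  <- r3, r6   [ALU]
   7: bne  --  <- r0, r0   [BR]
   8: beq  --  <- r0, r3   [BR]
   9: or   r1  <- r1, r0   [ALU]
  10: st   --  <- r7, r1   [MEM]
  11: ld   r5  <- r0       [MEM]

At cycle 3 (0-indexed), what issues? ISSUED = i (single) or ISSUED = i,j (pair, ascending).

ISSUED = 4,5

0. ld @i0  | RAW r5
1. sll st @i1+i2  | pair
2. mul @i3  | no-port MUL/BR
3. bne sll @i4+i5  | pair
4. sll bne @i6+i7  | pair
5. beq or @i8+i9  | pair
6. st @i10  | no-port MEM/MEM
7. ld @i11  | tail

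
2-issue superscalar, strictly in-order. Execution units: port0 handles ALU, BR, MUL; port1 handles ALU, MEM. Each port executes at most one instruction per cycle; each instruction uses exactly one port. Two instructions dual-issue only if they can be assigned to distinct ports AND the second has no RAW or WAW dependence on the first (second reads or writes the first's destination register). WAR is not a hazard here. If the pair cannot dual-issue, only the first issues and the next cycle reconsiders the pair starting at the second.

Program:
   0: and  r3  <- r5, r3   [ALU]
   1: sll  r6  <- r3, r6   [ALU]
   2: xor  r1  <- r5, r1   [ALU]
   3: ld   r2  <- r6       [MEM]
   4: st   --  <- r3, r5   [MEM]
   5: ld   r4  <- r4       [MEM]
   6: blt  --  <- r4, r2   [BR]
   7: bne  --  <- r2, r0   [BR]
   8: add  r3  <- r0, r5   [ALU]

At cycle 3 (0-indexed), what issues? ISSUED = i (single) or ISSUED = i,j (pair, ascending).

c0: i0 and.ALU  RAW r3
c1: i1,i2 sll.ALU/xor.ALU  2-wide
c2: i3 ld.MEM  no-port MEM/MEM
c3: i4 st.MEM  no-port MEM/MEM
c4: i5 ld.MEM  RAW r4
c5: i6 blt.BR  no-port BR/BR
c6: i7,i8 bne.BR/add.ALU  2-wide

ISSUED = 4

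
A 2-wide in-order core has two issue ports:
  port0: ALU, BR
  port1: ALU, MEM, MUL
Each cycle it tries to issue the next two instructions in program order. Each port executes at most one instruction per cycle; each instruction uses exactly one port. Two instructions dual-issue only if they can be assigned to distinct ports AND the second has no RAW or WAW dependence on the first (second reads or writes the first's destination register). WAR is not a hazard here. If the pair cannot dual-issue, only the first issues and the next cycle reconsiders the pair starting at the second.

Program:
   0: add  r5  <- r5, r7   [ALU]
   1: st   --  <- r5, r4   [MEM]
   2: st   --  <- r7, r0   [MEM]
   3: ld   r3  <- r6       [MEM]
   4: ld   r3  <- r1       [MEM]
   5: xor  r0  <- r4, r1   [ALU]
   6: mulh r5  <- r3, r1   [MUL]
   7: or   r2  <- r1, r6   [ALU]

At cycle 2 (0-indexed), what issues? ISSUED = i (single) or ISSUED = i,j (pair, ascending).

ISSUED = 2

  cy0 -> i0 (add.ALU) RAW r5
  cy1 -> i1 (st.MEM) no-port MEM/MEM
  cy2 -> i2 (st.MEM) no-port MEM/MEM
  cy3 -> i3 (ld.MEM) no-port MEM/MEM
  cy4 -> i4+i5 (ld.MEM/xor.ALU) pair
  cy5 -> i6+i7 (mulh.MUL/or.ALU) pair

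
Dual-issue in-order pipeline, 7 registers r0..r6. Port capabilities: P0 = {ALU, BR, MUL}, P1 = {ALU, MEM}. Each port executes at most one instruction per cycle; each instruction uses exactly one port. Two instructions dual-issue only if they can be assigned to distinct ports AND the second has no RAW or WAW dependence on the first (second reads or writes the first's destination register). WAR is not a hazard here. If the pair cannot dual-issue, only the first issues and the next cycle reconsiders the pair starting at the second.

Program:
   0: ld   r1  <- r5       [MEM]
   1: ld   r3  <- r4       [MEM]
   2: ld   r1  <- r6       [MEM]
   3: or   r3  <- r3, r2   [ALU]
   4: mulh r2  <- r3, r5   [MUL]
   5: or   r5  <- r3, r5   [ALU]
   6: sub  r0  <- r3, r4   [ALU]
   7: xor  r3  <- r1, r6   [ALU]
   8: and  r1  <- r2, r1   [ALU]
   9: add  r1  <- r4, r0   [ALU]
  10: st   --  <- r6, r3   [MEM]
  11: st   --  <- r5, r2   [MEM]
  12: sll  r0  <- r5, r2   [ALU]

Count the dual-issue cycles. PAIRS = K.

c0: i0 ld.MEM  no-port MEM/MEM
c1: i1 ld.MEM  no-port MEM/MEM
c2: i2,i3 ld.MEM or.ALU  dual
c3: i4,i5 mulh.MUL or.ALU  dual
c4: i6,i7 sub.ALU xor.ALU  dual
c5: i8 and.ALU  WAW r1
c6: i9,i10 add.ALU st.MEM  dual
c7: i11,i12 st.MEM sll.ALU  dual

PAIRS = 5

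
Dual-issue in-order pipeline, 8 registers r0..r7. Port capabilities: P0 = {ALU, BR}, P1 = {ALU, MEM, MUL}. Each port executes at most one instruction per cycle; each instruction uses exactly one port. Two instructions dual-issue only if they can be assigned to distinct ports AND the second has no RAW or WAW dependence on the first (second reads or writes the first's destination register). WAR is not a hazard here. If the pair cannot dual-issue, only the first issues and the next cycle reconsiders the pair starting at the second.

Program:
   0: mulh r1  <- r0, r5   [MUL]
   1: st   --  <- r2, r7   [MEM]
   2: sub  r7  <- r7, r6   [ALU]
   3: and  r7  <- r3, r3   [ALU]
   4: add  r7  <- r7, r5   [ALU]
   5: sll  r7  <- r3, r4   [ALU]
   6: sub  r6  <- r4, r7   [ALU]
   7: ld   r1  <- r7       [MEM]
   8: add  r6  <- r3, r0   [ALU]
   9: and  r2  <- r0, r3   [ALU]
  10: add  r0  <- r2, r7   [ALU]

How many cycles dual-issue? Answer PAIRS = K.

PAIRS = 3

0. mulh.MUL @i0  | no-port MUL/MEM
1. st.MEM+sub.ALU @i1/i2  | pair
2. and.ALU @i3  | RAW+WAW r7
3. add.ALU @i4  | WAW r7
4. sll.ALU @i5  | RAW r7
5. sub.ALU+ld.MEM @i6/i7  | pair
6. add.ALU+and.ALU @i8/i9  | pair
7. add.ALU @i10  | tail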